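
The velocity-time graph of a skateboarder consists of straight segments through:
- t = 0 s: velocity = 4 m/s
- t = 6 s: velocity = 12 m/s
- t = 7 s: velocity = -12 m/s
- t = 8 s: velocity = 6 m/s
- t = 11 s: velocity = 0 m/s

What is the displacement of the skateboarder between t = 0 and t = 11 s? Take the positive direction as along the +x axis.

Displacement is the signed area under the v-t curve.
0–6 s: ½(4 + 12)(6) = 48 m
6–7 s: ½(12 + -12)(1) = 0 m
7–8 s: ½(-12 + 6)(1) = -3 m
8–11 s: ½(6 + 0)(3) = 9 m
Net displacement = 54 m

54 m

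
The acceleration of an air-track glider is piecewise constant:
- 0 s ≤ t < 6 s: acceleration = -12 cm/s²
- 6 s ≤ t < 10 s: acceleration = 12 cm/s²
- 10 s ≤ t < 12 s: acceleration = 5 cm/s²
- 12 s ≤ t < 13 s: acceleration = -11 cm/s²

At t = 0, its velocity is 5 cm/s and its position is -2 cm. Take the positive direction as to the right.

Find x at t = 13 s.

On each constant-a segment, Δv = aΔt and Δx = v₀Δt + ½aΔt²; chain segment to segment.
0–6 s: v starts 5 cm/s; Δx = 5·6 + ½·-12·6² = -186 cm; v ends -67 cm/s.
6–10 s: v starts -67 cm/s; Δx = -67·4 + ½·12·4² = -172 cm; v ends -19 cm/s.
10–12 s: v starts -19 cm/s; Δx = -19·2 + ½·5·2² = -28 cm; v ends -9 cm/s.
12–13 s: v starts -9 cm/s; Δx = -9·1 + ½·-11·1² = -14.5 cm; v ends -20 cm/s.
x(13) = -2 + Σ Δx = -402.5 cm.

-402.5 cm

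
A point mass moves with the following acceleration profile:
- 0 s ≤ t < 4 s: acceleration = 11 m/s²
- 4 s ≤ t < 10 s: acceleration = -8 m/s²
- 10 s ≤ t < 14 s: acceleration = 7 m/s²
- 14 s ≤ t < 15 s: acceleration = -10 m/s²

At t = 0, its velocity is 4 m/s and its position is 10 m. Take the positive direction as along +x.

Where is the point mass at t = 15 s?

On each constant-a segment, Δv = aΔt and Δx = v₀Δt + ½aΔt²; chain segment to segment.
0–4 s: v starts 4 m/s; Δx = 4·4 + ½·11·4² = 104 m; v ends 48 m/s.
4–10 s: v starts 48 m/s; Δx = 48·6 + ½·-8·6² = 144 m; v ends 0 m/s.
10–14 s: v starts 0 m/s; Δx = 0·4 + ½·7·4² = 56 m; v ends 28 m/s.
14–15 s: v starts 28 m/s; Δx = 28·1 + ½·-10·1² = 23 m; v ends 18 m/s.
x(15) = 10 + Σ Δx = 337 m.

337 m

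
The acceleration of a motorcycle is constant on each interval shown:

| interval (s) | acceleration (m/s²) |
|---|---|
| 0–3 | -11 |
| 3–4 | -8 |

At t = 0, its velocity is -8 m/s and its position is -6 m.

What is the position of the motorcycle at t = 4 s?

On each constant-a segment, Δv = aΔt and Δx = v₀Δt + ½aΔt²; chain segment to segment.
0–3 s: v starts -8 m/s; Δx = -8·3 + ½·-11·3² = -73.5 m; v ends -41 m/s.
3–4 s: v starts -41 m/s; Δx = -41·1 + ½·-8·1² = -45 m; v ends -49 m/s.
x(4) = -6 + Σ Δx = -124.5 m.

-124.5 m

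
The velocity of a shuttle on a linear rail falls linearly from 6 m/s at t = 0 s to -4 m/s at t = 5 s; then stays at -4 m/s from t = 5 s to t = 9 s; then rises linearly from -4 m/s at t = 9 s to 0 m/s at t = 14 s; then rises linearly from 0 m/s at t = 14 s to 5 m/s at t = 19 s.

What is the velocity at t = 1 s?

On 0–5 s the graph is linear from 6 to -4 m/s: v(1) = 6 + (-4 − 6)·(1 − 0)/(5 − 0) = 4 m/s.

4 m/s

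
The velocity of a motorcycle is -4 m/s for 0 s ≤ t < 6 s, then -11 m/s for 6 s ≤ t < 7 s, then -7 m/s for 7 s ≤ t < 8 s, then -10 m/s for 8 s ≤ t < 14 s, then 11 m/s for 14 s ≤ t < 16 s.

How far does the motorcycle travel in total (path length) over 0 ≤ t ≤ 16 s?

124 m

Total distance travelled is ∫|v| dt — sum the magnitudes of each area piece.
0–6 s: |-4| × 6 = 24 m
6–7 s: |-11| × 1 = 11 m
7–8 s: |-7| × 1 = 7 m
8–14 s: |-10| × 6 = 60 m
14–16 s: |11| × 2 = 22 m
Total distance = 124 m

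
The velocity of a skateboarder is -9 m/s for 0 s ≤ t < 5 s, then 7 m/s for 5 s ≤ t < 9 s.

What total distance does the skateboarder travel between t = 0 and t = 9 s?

73 m

Distance (not displacement) is the total path length: add the absolute areas under v-t.
0–5 s: |-9| × 5 = 45 m
5–9 s: |7| × 4 = 28 m
Total distance = 73 m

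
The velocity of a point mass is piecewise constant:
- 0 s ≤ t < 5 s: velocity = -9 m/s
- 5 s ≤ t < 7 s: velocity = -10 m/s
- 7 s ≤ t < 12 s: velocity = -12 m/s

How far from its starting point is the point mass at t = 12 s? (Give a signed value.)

Net displacement equals the area under the velocity-time graph (areas below the axis count negative).
0–5 s: -9 × 5 = -45 m
5–7 s: -10 × 2 = -20 m
7–12 s: -12 × 5 = -60 m
Net displacement = -125 m

-125 m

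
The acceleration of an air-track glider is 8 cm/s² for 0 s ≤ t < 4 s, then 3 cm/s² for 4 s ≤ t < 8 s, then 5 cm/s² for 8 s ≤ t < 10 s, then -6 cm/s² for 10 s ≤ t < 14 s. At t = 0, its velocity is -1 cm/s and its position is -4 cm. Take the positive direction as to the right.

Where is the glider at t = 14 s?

On each constant-a segment, Δv = aΔt and Δx = v₀Δt + ½aΔt²; chain segment to segment.
0–4 s: v starts -1 cm/s; Δx = -1·4 + ½·8·4² = 60 cm; v ends 31 cm/s.
4–8 s: v starts 31 cm/s; Δx = 31·4 + ½·3·4² = 148 cm; v ends 43 cm/s.
8–10 s: v starts 43 cm/s; Δx = 43·2 + ½·5·2² = 96 cm; v ends 53 cm/s.
10–14 s: v starts 53 cm/s; Δx = 53·4 + ½·-6·4² = 164 cm; v ends 29 cm/s.
x(14) = -4 + Σ Δx = 464 cm.

464 cm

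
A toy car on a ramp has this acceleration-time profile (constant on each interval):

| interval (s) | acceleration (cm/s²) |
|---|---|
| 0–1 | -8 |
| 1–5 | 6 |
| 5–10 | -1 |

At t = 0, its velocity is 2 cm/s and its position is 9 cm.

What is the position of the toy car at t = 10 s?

108.5 cm

On each constant-a segment, Δv = aΔt and Δx = v₀Δt + ½aΔt²; chain segment to segment.
0–1 s: v starts 2 cm/s; Δx = 2·1 + ½·-8·1² = -2 cm; v ends -6 cm/s.
1–5 s: v starts -6 cm/s; Δx = -6·4 + ½·6·4² = 24 cm; v ends 18 cm/s.
5–10 s: v starts 18 cm/s; Δx = 18·5 + ½·-1·5² = 77.5 cm; v ends 13 cm/s.
x(10) = 9 + Σ Δx = 108.5 cm.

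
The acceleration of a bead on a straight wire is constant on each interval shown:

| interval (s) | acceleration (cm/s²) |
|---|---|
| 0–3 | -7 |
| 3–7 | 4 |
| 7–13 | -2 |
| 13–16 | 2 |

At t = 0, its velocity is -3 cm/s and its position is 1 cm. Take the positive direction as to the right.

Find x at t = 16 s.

On each constant-a segment, Δv = aΔt and Δx = v₀Δt + ½aΔt²; chain segment to segment.
0–3 s: v starts -3 cm/s; Δx = -3·3 + ½·-7·3² = -40.5 cm; v ends -24 cm/s.
3–7 s: v starts -24 cm/s; Δx = -24·4 + ½·4·4² = -64 cm; v ends -8 cm/s.
7–13 s: v starts -8 cm/s; Δx = -8·6 + ½·-2·6² = -84 cm; v ends -20 cm/s.
13–16 s: v starts -20 cm/s; Δx = -20·3 + ½·2·3² = -51 cm; v ends -14 cm/s.
x(16) = 1 + Σ Δx = -238.5 cm.

-238.5 cm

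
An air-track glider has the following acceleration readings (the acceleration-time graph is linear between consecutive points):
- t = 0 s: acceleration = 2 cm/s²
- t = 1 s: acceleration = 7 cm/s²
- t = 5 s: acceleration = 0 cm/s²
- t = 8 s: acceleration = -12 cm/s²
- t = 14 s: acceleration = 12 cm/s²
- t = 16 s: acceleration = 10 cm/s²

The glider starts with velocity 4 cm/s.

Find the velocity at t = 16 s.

Δv equals the area under the a-t graph; then v = v₀ + Δv.
0–1 s: ½(2 + 7)(1) = 4.5 cm/s
1–5 s: ½(7 + 0)(4) = 14 cm/s
5–8 s: ½(0 + -12)(3) = -18 cm/s
8–14 s: ½(-12 + 12)(6) = 0 cm/s
14–16 s: ½(12 + 10)(2) = 22 cm/s
Δv = 22.5 cm/s, so v(16) = 4 + (22.5) = 26.5 cm/s.

26.5 cm/s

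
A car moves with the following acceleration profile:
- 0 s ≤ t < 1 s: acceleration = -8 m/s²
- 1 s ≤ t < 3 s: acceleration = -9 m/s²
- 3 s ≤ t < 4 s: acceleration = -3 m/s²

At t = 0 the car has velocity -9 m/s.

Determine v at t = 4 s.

-38 m/s

Δv equals the area under the a-t graph; then v = v₀ + Δv.
0–1 s: -8 × 1 = -8 m/s
1–3 s: -9 × 2 = -18 m/s
3–4 s: -3 × 1 = -3 m/s
Δv = -29 m/s, so v(4) = -9 + (-29) = -38 m/s.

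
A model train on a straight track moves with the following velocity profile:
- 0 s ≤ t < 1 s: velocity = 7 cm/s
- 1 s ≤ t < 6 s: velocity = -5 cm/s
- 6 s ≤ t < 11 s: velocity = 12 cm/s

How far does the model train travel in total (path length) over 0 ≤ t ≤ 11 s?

Distance (not displacement) is the total path length: add the absolute areas under v-t.
0–1 s: |7| × 1 = 7 cm
1–6 s: |-5| × 5 = 25 cm
6–11 s: |12| × 5 = 60 cm
Total distance = 92 cm

92 cm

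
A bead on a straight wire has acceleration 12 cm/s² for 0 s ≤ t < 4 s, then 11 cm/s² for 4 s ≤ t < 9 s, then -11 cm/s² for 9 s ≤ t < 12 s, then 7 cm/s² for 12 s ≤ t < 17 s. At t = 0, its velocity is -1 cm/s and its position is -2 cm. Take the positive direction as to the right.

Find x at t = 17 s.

On each constant-a segment, Δv = aΔt and Δx = v₀Δt + ½aΔt²; chain segment to segment.
0–4 s: v starts -1 cm/s; Δx = -1·4 + ½·12·4² = 92 cm; v ends 47 cm/s.
4–9 s: v starts 47 cm/s; Δx = 47·5 + ½·11·5² = 372.5 cm; v ends 102 cm/s.
9–12 s: v starts 102 cm/s; Δx = 102·3 + ½·-11·3² = 256.5 cm; v ends 69 cm/s.
12–17 s: v starts 69 cm/s; Δx = 69·5 + ½·7·5² = 432.5 cm; v ends 104 cm/s.
x(17) = -2 + Σ Δx = 1151.5 cm.

1151.5 cm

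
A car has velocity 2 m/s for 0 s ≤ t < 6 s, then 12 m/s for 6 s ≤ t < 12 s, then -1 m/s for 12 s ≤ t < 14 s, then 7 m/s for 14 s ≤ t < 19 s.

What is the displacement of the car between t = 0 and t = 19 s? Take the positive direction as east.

Net displacement equals the area under the velocity-time graph (areas below the axis count negative).
0–6 s: 2 × 6 = 12 m
6–12 s: 12 × 6 = 72 m
12–14 s: -1 × 2 = -2 m
14–19 s: 7 × 5 = 35 m
Net displacement = 117 m

117 m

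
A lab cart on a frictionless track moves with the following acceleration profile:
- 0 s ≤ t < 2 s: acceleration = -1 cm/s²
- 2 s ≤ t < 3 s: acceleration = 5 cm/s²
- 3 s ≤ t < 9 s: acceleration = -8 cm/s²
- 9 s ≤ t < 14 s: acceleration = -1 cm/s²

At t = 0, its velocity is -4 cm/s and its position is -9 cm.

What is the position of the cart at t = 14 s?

-430 cm

On each constant-a segment, Δv = aΔt and Δx = v₀Δt + ½aΔt²; chain segment to segment.
0–2 s: v starts -4 cm/s; Δx = -4·2 + ½·-1·2² = -10 cm; v ends -6 cm/s.
2–3 s: v starts -6 cm/s; Δx = -6·1 + ½·5·1² = -3.5 cm; v ends -1 cm/s.
3–9 s: v starts -1 cm/s; Δx = -1·6 + ½·-8·6² = -150 cm; v ends -49 cm/s.
9–14 s: v starts -49 cm/s; Δx = -49·5 + ½·-1·5² = -257.5 cm; v ends -54 cm/s.
x(14) = -9 + Σ Δx = -430 cm.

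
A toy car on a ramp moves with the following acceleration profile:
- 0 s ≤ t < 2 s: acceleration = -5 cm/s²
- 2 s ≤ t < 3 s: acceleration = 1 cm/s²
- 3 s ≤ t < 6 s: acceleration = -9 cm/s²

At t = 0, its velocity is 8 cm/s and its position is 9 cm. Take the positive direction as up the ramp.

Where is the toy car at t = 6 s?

-30 cm

On each constant-a segment, Δv = aΔt and Δx = v₀Δt + ½aΔt²; chain segment to segment.
0–2 s: v starts 8 cm/s; Δx = 8·2 + ½·-5·2² = 6 cm; v ends -2 cm/s.
2–3 s: v starts -2 cm/s; Δx = -2·1 + ½·1·1² = -1.5 cm; v ends -1 cm/s.
3–6 s: v starts -1 cm/s; Δx = -1·3 + ½·-9·3² = -43.5 cm; v ends -28 cm/s.
x(6) = 9 + Σ Δx = -30 cm.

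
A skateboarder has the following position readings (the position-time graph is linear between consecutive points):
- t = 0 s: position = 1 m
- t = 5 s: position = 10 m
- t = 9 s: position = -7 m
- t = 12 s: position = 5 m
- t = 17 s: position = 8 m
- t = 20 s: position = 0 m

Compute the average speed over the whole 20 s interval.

Average speed = (total path length)/(elapsed time); on a piecewise-linear x-t graph the path length is Σ|Δx|.
0–5 s: |Δx| = |10 − 1| = 9 m
5–9 s: |Δx| = |-7 − 10| = 17 m
9–12 s: |Δx| = |5 − -7| = 12 m
12–17 s: |Δx| = |8 − 5| = 3 m
17–20 s: |Δx| = |0 − 8| = 8 m
Total path = 49 m; average speed = 49/20 = 2.45 m/s.

2.45 m/s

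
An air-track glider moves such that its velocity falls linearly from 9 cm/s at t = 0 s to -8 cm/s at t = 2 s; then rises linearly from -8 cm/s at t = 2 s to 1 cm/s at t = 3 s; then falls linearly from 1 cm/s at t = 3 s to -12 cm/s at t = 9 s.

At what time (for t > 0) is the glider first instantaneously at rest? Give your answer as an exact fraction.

v changes sign on 0–2 s (from 9 to -8); the graph is linear there, so v = 0 at t = 0 + (-9)·(2 − 0)/(-8 − 9) = 18/17 s.

t = 18/17 s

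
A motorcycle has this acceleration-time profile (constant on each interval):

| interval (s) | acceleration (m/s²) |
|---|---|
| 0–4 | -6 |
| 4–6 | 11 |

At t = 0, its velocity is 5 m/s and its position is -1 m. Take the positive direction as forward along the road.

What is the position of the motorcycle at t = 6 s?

On each constant-a segment, Δv = aΔt and Δx = v₀Δt + ½aΔt²; chain segment to segment.
0–4 s: v starts 5 m/s; Δx = 5·4 + ½·-6·4² = -28 m; v ends -19 m/s.
4–6 s: v starts -19 m/s; Δx = -19·2 + ½·11·2² = -16 m; v ends 3 m/s.
x(6) = -1 + Σ Δx = -45 m.

-45 m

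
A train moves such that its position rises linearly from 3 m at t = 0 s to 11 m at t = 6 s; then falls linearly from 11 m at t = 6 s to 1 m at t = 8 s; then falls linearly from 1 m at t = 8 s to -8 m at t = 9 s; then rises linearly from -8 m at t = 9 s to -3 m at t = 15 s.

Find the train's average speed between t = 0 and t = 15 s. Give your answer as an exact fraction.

32/15 m/s

Average speed = (total path length)/(elapsed time); on a piecewise-linear x-t graph the path length is Σ|Δx|.
0–6 s: |Δx| = |11 − 3| = 8 m
6–8 s: |Δx| = |1 − 11| = 10 m
8–9 s: |Δx| = |-8 − 1| = 9 m
9–15 s: |Δx| = |-3 − -8| = 5 m
Total path = 32 m; average speed = 32/15 = 32/15 m/s.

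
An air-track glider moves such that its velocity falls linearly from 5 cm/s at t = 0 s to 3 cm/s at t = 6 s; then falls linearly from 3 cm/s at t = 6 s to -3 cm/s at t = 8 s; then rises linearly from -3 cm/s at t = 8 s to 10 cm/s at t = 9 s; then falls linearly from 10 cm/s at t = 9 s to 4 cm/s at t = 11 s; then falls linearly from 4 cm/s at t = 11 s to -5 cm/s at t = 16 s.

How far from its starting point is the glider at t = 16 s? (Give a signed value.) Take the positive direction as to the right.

39 cm

Displacement is the signed area under the v-t curve.
0–6 s: ½(5 + 3)(6) = 24 cm
6–8 s: ½(3 + -3)(2) = 0 cm
8–9 s: ½(-3 + 10)(1) = 3.5 cm
9–11 s: ½(10 + 4)(2) = 14 cm
11–16 s: ½(4 + -5)(5) = -2.5 cm
Net displacement = 39 cm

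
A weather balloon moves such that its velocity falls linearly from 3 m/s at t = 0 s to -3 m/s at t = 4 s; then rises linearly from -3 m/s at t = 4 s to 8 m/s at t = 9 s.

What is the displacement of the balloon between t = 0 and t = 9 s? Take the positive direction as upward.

12.5 m

Displacement is the signed area under the v-t curve.
0–4 s: ½(3 + -3)(4) = 0 m
4–9 s: ½(-3 + 8)(5) = 12.5 m
Net displacement = 12.5 m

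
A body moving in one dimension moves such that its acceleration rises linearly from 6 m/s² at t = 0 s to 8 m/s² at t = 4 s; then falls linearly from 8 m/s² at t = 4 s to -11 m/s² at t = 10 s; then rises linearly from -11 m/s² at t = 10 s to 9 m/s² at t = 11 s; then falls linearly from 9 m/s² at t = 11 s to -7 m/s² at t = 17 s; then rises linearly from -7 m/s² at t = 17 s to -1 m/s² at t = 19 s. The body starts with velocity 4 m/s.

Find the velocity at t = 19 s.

20 m/s

Δv equals the area under the a-t graph; then v = v₀ + Δv.
0–4 s: ½(6 + 8)(4) = 28 m/s
4–10 s: ½(8 + -11)(6) = -9 m/s
10–11 s: ½(-11 + 9)(1) = -1 m/s
11–17 s: ½(9 + -7)(6) = 6 m/s
17–19 s: ½(-7 + -1)(2) = -8 m/s
Δv = 16 m/s, so v(19) = 4 + (16) = 20 m/s.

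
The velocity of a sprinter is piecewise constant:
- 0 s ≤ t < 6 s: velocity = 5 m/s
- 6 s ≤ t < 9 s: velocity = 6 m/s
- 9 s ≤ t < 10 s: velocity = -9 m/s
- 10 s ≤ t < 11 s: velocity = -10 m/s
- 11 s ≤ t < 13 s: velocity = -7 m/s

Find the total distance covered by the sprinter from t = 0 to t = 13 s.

Total distance travelled is ∫|v| dt — sum the magnitudes of each area piece.
0–6 s: |5| × 6 = 30 m
6–9 s: |6| × 3 = 18 m
9–10 s: |-9| × 1 = 9 m
10–11 s: |-10| × 1 = 10 m
11–13 s: |-7| × 2 = 14 m
Total distance = 81 m

81 m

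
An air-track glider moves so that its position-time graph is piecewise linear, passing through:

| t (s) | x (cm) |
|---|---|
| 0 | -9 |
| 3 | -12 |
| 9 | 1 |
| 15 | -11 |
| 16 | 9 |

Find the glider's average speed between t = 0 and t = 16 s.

Average speed = (total path length)/(elapsed time); on a piecewise-linear x-t graph the path length is Σ|Δx|.
0–3 s: |Δx| = |-12 − -9| = 3 cm
3–9 s: |Δx| = |1 − -12| = 13 cm
9–15 s: |Δx| = |-11 − 1| = 12 cm
15–16 s: |Δx| = |9 − -11| = 20 cm
Total path = 48 cm; average speed = 48/16 = 3 cm/s.

3 cm/s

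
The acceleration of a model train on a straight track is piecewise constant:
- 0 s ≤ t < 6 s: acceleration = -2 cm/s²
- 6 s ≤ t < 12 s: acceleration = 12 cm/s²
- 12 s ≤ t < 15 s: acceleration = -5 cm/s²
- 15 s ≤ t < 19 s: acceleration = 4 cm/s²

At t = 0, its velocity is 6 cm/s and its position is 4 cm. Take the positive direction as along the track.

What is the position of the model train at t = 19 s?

595.5 cm

On each constant-a segment, Δv = aΔt and Δx = v₀Δt + ½aΔt²; chain segment to segment.
0–6 s: v starts 6 cm/s; Δx = 6·6 + ½·-2·6² = 0 cm; v ends -6 cm/s.
6–12 s: v starts -6 cm/s; Δx = -6·6 + ½·12·6² = 180 cm; v ends 66 cm/s.
12–15 s: v starts 66 cm/s; Δx = 66·3 + ½·-5·3² = 175.5 cm; v ends 51 cm/s.
15–19 s: v starts 51 cm/s; Δx = 51·4 + ½·4·4² = 236 cm; v ends 67 cm/s.
x(19) = 4 + Σ Δx = 595.5 cm.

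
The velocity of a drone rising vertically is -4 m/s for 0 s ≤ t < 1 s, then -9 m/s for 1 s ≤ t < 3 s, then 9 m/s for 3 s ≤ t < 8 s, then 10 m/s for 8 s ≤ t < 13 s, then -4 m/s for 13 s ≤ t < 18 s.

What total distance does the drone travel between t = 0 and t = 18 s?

137 m

Distance (not displacement) is the total path length: add the absolute areas under v-t.
0–1 s: |-4| × 1 = 4 m
1–3 s: |-9| × 2 = 18 m
3–8 s: |9| × 5 = 45 m
8–13 s: |10| × 5 = 50 m
13–18 s: |-4| × 5 = 20 m
Total distance = 137 m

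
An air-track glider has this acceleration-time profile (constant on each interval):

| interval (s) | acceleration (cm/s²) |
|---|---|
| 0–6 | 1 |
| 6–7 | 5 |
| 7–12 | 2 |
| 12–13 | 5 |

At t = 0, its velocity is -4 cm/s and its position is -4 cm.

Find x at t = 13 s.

74 cm

On each constant-a segment, Δv = aΔt and Δx = v₀Δt + ½aΔt²; chain segment to segment.
0–6 s: v starts -4 cm/s; Δx = -4·6 + ½·1·6² = -6 cm; v ends 2 cm/s.
6–7 s: v starts 2 cm/s; Δx = 2·1 + ½·5·1² = 4.5 cm; v ends 7 cm/s.
7–12 s: v starts 7 cm/s; Δx = 7·5 + ½·2·5² = 60 cm; v ends 17 cm/s.
12–13 s: v starts 17 cm/s; Δx = 17·1 + ½·5·1² = 19.5 cm; v ends 22 cm/s.
x(13) = -4 + Σ Δx = 74 cm.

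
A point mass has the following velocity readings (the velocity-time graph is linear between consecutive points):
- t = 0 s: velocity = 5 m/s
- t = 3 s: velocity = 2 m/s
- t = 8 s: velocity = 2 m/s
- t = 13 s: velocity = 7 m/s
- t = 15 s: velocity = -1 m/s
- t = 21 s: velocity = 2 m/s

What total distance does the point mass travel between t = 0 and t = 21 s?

Distance (not displacement) is the total path length: add the absolute areas under v-t.
0–3 s: |½(5 + 2)(3)| = 10.5 m
3–8 s: |2| × 5 = 10 m
8–13 s: |½(2 + 7)(5)| = 22.5 m
13–15 s: v = 0 at t = 14.75 s; triangle areas 6.125 + 0.125 = 6.25 m
15–21 s: v = 0 at t = 17 s; triangle areas 1 + 4 = 5 m
Total distance = 54.25 m

54.25 m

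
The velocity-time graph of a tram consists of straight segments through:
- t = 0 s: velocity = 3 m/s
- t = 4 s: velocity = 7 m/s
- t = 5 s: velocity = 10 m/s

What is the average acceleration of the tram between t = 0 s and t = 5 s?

1.4 m/s²

Average acceleration = Δv/Δt = (10 − 3)/(5 − 0) = 1.4 m/s².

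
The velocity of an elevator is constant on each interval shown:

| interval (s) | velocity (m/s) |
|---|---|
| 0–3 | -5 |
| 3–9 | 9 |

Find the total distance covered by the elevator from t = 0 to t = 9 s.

Total distance travelled is ∫|v| dt — sum the magnitudes of each area piece.
0–3 s: |-5| × 3 = 15 m
3–9 s: |9| × 6 = 54 m
Total distance = 69 m

69 m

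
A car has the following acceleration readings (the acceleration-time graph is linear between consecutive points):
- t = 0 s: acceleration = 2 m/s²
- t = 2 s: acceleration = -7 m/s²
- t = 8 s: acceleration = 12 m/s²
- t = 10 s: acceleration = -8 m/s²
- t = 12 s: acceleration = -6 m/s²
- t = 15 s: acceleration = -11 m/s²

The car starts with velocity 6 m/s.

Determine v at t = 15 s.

-19.5 m/s

Δv equals the area under the a-t graph; then v = v₀ + Δv.
0–2 s: ½(2 + -7)(2) = -5 m/s
2–8 s: ½(-7 + 12)(6) = 15 m/s
8–10 s: ½(12 + -8)(2) = 4 m/s
10–12 s: ½(-8 + -6)(2) = -14 m/s
12–15 s: ½(-6 + -11)(3) = -25.5 m/s
Δv = -25.5 m/s, so v(15) = 6 + (-25.5) = -19.5 m/s.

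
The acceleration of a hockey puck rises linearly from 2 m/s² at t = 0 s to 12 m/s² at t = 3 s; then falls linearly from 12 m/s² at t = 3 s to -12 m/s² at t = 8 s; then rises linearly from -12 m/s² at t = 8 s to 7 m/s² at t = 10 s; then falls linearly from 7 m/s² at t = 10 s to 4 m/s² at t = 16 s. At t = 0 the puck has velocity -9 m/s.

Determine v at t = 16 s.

40 m/s

Δv equals the area under the a-t graph; then v = v₀ + Δv.
0–3 s: ½(2 + 12)(3) = 21 m/s
3–8 s: ½(12 + -12)(5) = 0 m/s
8–10 s: ½(-12 + 7)(2) = -5 m/s
10–16 s: ½(7 + 4)(6) = 33 m/s
Δv = 49 m/s, so v(16) = -9 + (49) = 40 m/s.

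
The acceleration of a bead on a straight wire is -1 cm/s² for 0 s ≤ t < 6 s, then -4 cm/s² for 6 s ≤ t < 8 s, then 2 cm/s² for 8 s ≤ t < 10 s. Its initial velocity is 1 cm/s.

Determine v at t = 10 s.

Δv equals the area under the a-t graph; then v = v₀ + Δv.
0–6 s: -1 × 6 = -6 cm/s
6–8 s: -4 × 2 = -8 cm/s
8–10 s: 2 × 2 = 4 cm/s
Δv = -10 cm/s, so v(10) = 1 + (-10) = -9 cm/s.

-9 cm/s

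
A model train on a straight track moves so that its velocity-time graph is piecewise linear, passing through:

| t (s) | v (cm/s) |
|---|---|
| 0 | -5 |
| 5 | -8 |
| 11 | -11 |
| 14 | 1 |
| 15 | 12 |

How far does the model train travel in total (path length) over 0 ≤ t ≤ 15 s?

111.25 cm

Total distance travelled is ∫|v| dt — sum the magnitudes of each area piece.
0–5 s: |½(-5 + -8)(5)| = 32.5 cm
5–11 s: |½(-8 + -11)(6)| = 57 cm
11–14 s: v = 0 at t = 13.75 s; triangle areas 15.125 + 0.125 = 15.25 cm
14–15 s: |½(1 + 12)(1)| = 6.5 cm
Total distance = 111.25 cm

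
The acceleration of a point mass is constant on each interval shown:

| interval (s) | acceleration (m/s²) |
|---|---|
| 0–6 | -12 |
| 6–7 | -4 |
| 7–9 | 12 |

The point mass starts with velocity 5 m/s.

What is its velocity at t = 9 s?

Δv equals the area under the a-t graph; then v = v₀ + Δv.
0–6 s: -12 × 6 = -72 m/s
6–7 s: -4 × 1 = -4 m/s
7–9 s: 12 × 2 = 24 m/s
Δv = -52 m/s, so v(9) = 5 + (-52) = -47 m/s.

-47 m/s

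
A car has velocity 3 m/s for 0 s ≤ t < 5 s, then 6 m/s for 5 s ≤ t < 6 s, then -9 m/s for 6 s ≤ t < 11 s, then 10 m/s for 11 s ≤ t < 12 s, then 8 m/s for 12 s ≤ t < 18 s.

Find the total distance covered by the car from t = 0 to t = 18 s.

Distance (not displacement) is the total path length: add the absolute areas under v-t.
0–5 s: |3| × 5 = 15 m
5–6 s: |6| × 1 = 6 m
6–11 s: |-9| × 5 = 45 m
11–12 s: |10| × 1 = 10 m
12–18 s: |8| × 6 = 48 m
Total distance = 124 m

124 m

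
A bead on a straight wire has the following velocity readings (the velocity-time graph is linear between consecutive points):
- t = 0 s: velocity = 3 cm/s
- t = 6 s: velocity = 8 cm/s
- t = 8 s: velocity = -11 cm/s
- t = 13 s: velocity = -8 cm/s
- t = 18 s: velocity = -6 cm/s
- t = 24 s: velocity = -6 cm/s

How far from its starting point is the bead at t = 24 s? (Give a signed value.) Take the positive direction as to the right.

-88.5 cm

Displacement is the signed area under the v-t curve.
0–6 s: ½(3 + 8)(6) = 33 cm
6–8 s: ½(8 + -11)(2) = -3 cm
8–13 s: ½(-11 + -8)(5) = -47.5 cm
13–18 s: ½(-8 + -6)(5) = -35 cm
18–24 s: -6 × 6 = -36 cm
Net displacement = -88.5 cm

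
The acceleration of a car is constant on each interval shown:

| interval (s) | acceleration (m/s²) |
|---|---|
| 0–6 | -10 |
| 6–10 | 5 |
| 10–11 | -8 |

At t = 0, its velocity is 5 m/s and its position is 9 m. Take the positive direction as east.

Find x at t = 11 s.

On each constant-a segment, Δv = aΔt and Δx = v₀Δt + ½aΔt²; chain segment to segment.
0–6 s: v starts 5 m/s; Δx = 5·6 + ½·-10·6² = -150 m; v ends -55 m/s.
6–10 s: v starts -55 m/s; Δx = -55·4 + ½·5·4² = -180 m; v ends -35 m/s.
10–11 s: v starts -35 m/s; Δx = -35·1 + ½·-8·1² = -39 m; v ends -43 m/s.
x(11) = 9 + Σ Δx = -360 m.

-360 m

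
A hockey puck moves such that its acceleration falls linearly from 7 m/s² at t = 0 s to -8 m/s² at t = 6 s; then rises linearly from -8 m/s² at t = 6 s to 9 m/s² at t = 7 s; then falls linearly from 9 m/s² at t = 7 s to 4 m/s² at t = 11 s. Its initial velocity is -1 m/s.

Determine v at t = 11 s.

Δv equals the area under the a-t graph; then v = v₀ + Δv.
0–6 s: ½(7 + -8)(6) = -3 m/s
6–7 s: ½(-8 + 9)(1) = 0.5 m/s
7–11 s: ½(9 + 4)(4) = 26 m/s
Δv = 23.5 m/s, so v(11) = -1 + (23.5) = 22.5 m/s.

22.5 m/s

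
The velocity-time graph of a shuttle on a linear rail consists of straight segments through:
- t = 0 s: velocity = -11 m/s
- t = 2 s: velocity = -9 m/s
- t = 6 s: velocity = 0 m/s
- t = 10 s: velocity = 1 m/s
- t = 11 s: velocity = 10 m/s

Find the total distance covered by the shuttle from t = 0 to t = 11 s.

Distance (not displacement) is the total path length: add the absolute areas under v-t.
0–2 s: |½(-11 + -9)(2)| = 20 m
2–6 s: |½(-9 + 0)(4)| = 18 m
6–10 s: |½(0 + 1)(4)| = 2 m
10–11 s: |½(1 + 10)(1)| = 5.5 m
Total distance = 45.5 m

45.5 m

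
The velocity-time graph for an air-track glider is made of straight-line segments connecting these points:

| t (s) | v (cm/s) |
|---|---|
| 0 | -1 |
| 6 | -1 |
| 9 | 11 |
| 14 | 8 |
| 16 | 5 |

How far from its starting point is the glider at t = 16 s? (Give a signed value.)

Net displacement equals the area under the velocity-time graph (areas below the axis count negative).
0–6 s: -1 × 6 = -6 cm
6–9 s: ½(-1 + 11)(3) = 15 cm
9–14 s: ½(11 + 8)(5) = 47.5 cm
14–16 s: ½(8 + 5)(2) = 13 cm
Net displacement = 69.5 cm

69.5 cm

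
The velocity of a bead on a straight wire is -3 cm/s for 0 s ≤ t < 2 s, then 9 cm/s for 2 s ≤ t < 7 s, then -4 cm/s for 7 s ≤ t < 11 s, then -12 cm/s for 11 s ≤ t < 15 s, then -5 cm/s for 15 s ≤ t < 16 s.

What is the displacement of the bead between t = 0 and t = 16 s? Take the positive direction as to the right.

Net displacement equals the area under the velocity-time graph (areas below the axis count negative).
0–2 s: -3 × 2 = -6 cm
2–7 s: 9 × 5 = 45 cm
7–11 s: -4 × 4 = -16 cm
11–15 s: -12 × 4 = -48 cm
15–16 s: -5 × 1 = -5 cm
Net displacement = -30 cm

-30 cm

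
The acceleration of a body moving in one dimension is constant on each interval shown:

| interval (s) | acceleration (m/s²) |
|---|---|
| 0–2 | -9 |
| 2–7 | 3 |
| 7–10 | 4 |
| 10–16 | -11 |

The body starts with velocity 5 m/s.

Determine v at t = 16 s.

-52 m/s

Δv equals the area under the a-t graph; then v = v₀ + Δv.
0–2 s: -9 × 2 = -18 m/s
2–7 s: 3 × 5 = 15 m/s
7–10 s: 4 × 3 = 12 m/s
10–16 s: -11 × 6 = -66 m/s
Δv = -57 m/s, so v(16) = 5 + (-57) = -52 m/s.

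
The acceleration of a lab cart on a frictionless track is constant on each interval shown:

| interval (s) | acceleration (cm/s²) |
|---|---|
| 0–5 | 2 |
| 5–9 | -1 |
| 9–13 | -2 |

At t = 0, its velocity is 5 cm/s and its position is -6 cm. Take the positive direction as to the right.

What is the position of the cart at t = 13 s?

124 cm

On each constant-a segment, Δv = aΔt and Δx = v₀Δt + ½aΔt²; chain segment to segment.
0–5 s: v starts 5 cm/s; Δx = 5·5 + ½·2·5² = 50 cm; v ends 15 cm/s.
5–9 s: v starts 15 cm/s; Δx = 15·4 + ½·-1·4² = 52 cm; v ends 11 cm/s.
9–13 s: v starts 11 cm/s; Δx = 11·4 + ½·-2·4² = 28 cm; v ends 3 cm/s.
x(13) = -6 + Σ Δx = 124 cm.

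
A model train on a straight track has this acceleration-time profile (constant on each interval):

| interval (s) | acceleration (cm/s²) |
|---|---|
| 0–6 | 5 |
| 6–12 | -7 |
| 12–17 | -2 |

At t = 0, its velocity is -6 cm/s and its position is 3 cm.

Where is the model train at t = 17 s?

-40 cm

On each constant-a segment, Δv = aΔt and Δx = v₀Δt + ½aΔt²; chain segment to segment.
0–6 s: v starts -6 cm/s; Δx = -6·6 + ½·5·6² = 54 cm; v ends 24 cm/s.
6–12 s: v starts 24 cm/s; Δx = 24·6 + ½·-7·6² = 18 cm; v ends -18 cm/s.
12–17 s: v starts -18 cm/s; Δx = -18·5 + ½·-2·5² = -115 cm; v ends -28 cm/s.
x(17) = 3 + Σ Δx = -40 cm.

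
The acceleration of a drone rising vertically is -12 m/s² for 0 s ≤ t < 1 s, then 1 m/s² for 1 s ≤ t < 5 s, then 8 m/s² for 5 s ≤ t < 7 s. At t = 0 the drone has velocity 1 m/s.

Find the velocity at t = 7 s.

Δv equals the area under the a-t graph; then v = v₀ + Δv.
0–1 s: -12 × 1 = -12 m/s
1–5 s: 1 × 4 = 4 m/s
5–7 s: 8 × 2 = 16 m/s
Δv = 8 m/s, so v(7) = 1 + (8) = 9 m/s.

9 m/s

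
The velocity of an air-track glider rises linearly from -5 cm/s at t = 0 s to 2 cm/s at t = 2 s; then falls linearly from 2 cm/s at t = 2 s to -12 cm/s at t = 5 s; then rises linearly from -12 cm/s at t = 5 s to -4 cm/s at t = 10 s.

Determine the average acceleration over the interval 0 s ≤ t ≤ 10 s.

Average acceleration = Δv/Δt = (-4 − -5)/(10 − 0) = 0.1 cm/s².

0.1 cm/s²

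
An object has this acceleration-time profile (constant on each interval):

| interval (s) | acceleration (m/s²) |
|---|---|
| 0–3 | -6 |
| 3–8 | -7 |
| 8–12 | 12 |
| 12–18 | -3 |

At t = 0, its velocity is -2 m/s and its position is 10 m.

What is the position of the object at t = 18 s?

On each constant-a segment, Δv = aΔt and Δx = v₀Δt + ½aΔt²; chain segment to segment.
0–3 s: v starts -2 m/s; Δx = -2·3 + ½·-6·3² = -33 m; v ends -20 m/s.
3–8 s: v starts -20 m/s; Δx = -20·5 + ½·-7·5² = -187.5 m; v ends -55 m/s.
8–12 s: v starts -55 m/s; Δx = -55·4 + ½·12·4² = -124 m; v ends -7 m/s.
12–18 s: v starts -7 m/s; Δx = -7·6 + ½·-3·6² = -96 m; v ends -25 m/s.
x(18) = 10 + Σ Δx = -430.5 m.

-430.5 m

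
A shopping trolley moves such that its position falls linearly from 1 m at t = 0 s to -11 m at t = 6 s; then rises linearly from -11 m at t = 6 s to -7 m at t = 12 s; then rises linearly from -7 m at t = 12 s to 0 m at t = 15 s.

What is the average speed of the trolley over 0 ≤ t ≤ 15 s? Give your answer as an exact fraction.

23/15 m/s

Average speed = (total path length)/(elapsed time); on a piecewise-linear x-t graph the path length is Σ|Δx|.
0–6 s: |Δx| = |-11 − 1| = 12 m
6–12 s: |Δx| = |-7 − -11| = 4 m
12–15 s: |Δx| = |0 − -7| = 7 m
Total path = 23 m; average speed = 23/15 = 23/15 m/s.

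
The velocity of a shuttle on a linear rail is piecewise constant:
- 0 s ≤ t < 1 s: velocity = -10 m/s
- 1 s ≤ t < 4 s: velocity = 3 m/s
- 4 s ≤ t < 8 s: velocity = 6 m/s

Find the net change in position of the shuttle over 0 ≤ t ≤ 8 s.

23 m

Net displacement equals the area under the velocity-time graph (areas below the axis count negative).
0–1 s: -10 × 1 = -10 m
1–4 s: 3 × 3 = 9 m
4–8 s: 6 × 4 = 24 m
Net displacement = 23 m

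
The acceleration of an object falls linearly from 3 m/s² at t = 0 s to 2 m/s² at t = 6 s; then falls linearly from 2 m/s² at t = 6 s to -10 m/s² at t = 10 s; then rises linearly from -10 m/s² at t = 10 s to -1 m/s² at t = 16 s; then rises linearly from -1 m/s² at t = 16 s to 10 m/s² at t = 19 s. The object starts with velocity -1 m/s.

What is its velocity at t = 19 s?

Δv equals the area under the a-t graph; then v = v₀ + Δv.
0–6 s: ½(3 + 2)(6) = 15 m/s
6–10 s: ½(2 + -10)(4) = -16 m/s
10–16 s: ½(-10 + -1)(6) = -33 m/s
16–19 s: ½(-1 + 10)(3) = 13.5 m/s
Δv = -20.5 m/s, so v(19) = -1 + (-20.5) = -21.5 m/s.

-21.5 m/s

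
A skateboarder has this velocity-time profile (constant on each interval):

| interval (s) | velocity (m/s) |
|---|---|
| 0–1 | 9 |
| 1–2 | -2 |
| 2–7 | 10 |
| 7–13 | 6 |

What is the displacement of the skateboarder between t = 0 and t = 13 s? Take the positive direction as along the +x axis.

93 m

Displacement is the signed area under the v-t curve.
0–1 s: 9 × 1 = 9 m
1–2 s: -2 × 1 = -2 m
2–7 s: 10 × 5 = 50 m
7–13 s: 6 × 6 = 36 m
Net displacement = 93 m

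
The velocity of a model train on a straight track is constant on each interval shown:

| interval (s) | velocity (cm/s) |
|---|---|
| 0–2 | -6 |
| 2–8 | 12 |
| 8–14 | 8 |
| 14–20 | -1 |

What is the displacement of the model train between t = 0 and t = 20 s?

102 cm

Displacement is the signed area under the v-t curve.
0–2 s: -6 × 2 = -12 cm
2–8 s: 12 × 6 = 72 cm
8–14 s: 8 × 6 = 48 cm
14–20 s: -1 × 6 = -6 cm
Net displacement = 102 cm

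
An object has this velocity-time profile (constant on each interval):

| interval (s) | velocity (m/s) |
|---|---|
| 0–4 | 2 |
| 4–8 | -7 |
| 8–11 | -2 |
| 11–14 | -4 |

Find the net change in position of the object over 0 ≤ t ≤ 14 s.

-38 m

Displacement is the signed area under the v-t curve.
0–4 s: 2 × 4 = 8 m
4–8 s: -7 × 4 = -28 m
8–11 s: -2 × 3 = -6 m
11–14 s: -4 × 3 = -12 m
Net displacement = -38 m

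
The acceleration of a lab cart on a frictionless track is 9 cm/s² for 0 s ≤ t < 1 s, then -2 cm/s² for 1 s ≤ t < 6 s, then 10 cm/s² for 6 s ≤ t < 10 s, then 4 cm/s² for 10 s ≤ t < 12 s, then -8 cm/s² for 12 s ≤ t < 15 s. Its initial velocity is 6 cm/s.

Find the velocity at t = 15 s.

29 cm/s

Δv equals the area under the a-t graph; then v = v₀ + Δv.
0–1 s: 9 × 1 = 9 cm/s
1–6 s: -2 × 5 = -10 cm/s
6–10 s: 10 × 4 = 40 cm/s
10–12 s: 4 × 2 = 8 cm/s
12–15 s: -8 × 3 = -24 cm/s
Δv = 23 cm/s, so v(15) = 6 + (23) = 29 cm/s.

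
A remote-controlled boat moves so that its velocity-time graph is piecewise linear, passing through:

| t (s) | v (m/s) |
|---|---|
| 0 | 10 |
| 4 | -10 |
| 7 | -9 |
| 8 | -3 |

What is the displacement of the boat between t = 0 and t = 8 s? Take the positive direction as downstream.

Net displacement equals the area under the velocity-time graph (areas below the axis count negative).
0–4 s: ½(10 + -10)(4) = 0 m
4–7 s: ½(-10 + -9)(3) = -28.5 m
7–8 s: ½(-9 + -3)(1) = -6 m
Net displacement = -34.5 m

-34.5 m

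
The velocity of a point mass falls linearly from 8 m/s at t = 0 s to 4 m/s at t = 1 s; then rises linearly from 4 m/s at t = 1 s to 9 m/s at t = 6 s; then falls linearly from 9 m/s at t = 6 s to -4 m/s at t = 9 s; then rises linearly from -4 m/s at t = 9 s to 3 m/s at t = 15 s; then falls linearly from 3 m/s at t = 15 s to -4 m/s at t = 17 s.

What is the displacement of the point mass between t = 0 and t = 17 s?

Net displacement equals the area under the velocity-time graph (areas below the axis count negative).
0–1 s: ½(8 + 4)(1) = 6 m
1–6 s: ½(4 + 9)(5) = 32.5 m
6–9 s: ½(9 + -4)(3) = 7.5 m
9–15 s: ½(-4 + 3)(6) = -3 m
15–17 s: ½(3 + -4)(2) = -1 m
Net displacement = 42 m

42 m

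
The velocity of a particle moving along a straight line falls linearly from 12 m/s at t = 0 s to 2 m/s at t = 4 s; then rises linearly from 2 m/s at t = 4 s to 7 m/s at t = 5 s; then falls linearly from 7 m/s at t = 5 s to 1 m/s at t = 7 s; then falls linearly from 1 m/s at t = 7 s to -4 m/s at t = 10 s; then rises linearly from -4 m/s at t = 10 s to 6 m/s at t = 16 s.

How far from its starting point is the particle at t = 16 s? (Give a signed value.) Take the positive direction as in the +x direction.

42 m

Net displacement equals the area under the velocity-time graph (areas below the axis count negative).
0–4 s: ½(12 + 2)(4) = 28 m
4–5 s: ½(2 + 7)(1) = 4.5 m
5–7 s: ½(7 + 1)(2) = 8 m
7–10 s: ½(1 + -4)(3) = -4.5 m
10–16 s: ½(-4 + 6)(6) = 6 m
Net displacement = 42 m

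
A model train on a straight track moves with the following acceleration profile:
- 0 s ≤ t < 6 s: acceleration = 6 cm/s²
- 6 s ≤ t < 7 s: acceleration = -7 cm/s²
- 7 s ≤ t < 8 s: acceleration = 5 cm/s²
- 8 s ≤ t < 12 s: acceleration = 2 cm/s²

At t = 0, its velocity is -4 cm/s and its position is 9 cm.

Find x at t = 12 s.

285 cm

On each constant-a segment, Δv = aΔt and Δx = v₀Δt + ½aΔt²; chain segment to segment.
0–6 s: v starts -4 cm/s; Δx = -4·6 + ½·6·6² = 84 cm; v ends 32 cm/s.
6–7 s: v starts 32 cm/s; Δx = 32·1 + ½·-7·1² = 28.5 cm; v ends 25 cm/s.
7–8 s: v starts 25 cm/s; Δx = 25·1 + ½·5·1² = 27.5 cm; v ends 30 cm/s.
8–12 s: v starts 30 cm/s; Δx = 30·4 + ½·2·4² = 136 cm; v ends 38 cm/s.
x(12) = 9 + Σ Δx = 285 cm.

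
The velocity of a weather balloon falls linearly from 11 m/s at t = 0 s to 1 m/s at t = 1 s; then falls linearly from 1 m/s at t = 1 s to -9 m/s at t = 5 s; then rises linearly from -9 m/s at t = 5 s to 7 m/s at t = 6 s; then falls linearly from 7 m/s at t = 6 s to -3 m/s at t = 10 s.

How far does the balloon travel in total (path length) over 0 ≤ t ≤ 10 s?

38.0625 m

Total distance travelled is ∫|v| dt — sum the magnitudes of each area piece.
0–1 s: |½(11 + 1)(1)| = 6 m
1–5 s: v = 0 at t = 1.4 s; triangle areas 0.2 + 16.2 = 16.4 m
5–6 s: v = 0 at t = 5.5625 s; triangle areas 2.53125 + 1.53125 = 4.0625 m
6–10 s: v = 0 at t = 8.8 s; triangle areas 9.8 + 1.8 = 11.6 m
Total distance = 38.0625 m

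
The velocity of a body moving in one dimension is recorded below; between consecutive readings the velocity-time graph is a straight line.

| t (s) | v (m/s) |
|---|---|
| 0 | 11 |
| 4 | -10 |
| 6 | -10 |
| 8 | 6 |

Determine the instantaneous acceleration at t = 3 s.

Acceleration is the slope of the v-t graph on 0–4 s: (-10 − 11)/(4 − 0) = -5.25 m/s².

-5.25 m/s²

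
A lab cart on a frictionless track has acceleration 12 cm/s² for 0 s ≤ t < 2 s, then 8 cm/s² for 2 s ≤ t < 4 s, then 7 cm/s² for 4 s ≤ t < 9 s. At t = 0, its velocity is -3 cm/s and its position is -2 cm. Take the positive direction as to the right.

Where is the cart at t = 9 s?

346.5 cm

On each constant-a segment, Δv = aΔt and Δx = v₀Δt + ½aΔt²; chain segment to segment.
0–2 s: v starts -3 cm/s; Δx = -3·2 + ½·12·2² = 18 cm; v ends 21 cm/s.
2–4 s: v starts 21 cm/s; Δx = 21·2 + ½·8·2² = 58 cm; v ends 37 cm/s.
4–9 s: v starts 37 cm/s; Δx = 37·5 + ½·7·5² = 272.5 cm; v ends 72 cm/s.
x(9) = -2 + Σ Δx = 346.5 cm.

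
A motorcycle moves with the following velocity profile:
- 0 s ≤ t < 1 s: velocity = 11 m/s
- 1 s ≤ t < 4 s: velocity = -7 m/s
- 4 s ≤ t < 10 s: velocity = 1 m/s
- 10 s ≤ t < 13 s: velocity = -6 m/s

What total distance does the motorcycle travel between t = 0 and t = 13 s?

Distance (not displacement) is the total path length: add the absolute areas under v-t.
0–1 s: |11| × 1 = 11 m
1–4 s: |-7| × 3 = 21 m
4–10 s: |1| × 6 = 6 m
10–13 s: |-6| × 3 = 18 m
Total distance = 56 m

56 m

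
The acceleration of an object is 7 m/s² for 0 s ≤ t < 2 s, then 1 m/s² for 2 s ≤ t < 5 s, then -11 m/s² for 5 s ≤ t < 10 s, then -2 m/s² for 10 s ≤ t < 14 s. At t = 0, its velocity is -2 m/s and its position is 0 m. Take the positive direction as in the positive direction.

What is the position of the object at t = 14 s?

-188 m

On each constant-a segment, Δv = aΔt and Δx = v₀Δt + ½aΔt²; chain segment to segment.
0–2 s: v starts -2 m/s; Δx = -2·2 + ½·7·2² = 10 m; v ends 12 m/s.
2–5 s: v starts 12 m/s; Δx = 12·3 + ½·1·3² = 40.5 m; v ends 15 m/s.
5–10 s: v starts 15 m/s; Δx = 15·5 + ½·-11·5² = -62.5 m; v ends -40 m/s.
10–14 s: v starts -40 m/s; Δx = -40·4 + ½·-2·4² = -176 m; v ends -48 m/s.
x(14) = 0 + Σ Δx = -188 m.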